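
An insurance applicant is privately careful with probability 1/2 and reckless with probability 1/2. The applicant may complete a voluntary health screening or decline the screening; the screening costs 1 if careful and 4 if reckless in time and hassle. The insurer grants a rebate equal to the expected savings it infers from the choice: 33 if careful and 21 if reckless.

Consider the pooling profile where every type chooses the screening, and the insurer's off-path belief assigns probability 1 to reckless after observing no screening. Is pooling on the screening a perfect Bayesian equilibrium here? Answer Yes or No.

Yes

On path, the insurer holds the prior and pays 1/2·33 + 1/2·21 = 27. Off path (no screening), believing reckless, it pays 21.
careful: the screening nets 27 − 1 = 26; no screening nets 21. careful stays.
reckless: the screening nets 27 − 4 = 23; no screening nets 21. reckless stays.
No type deviates, so pooling is sustained.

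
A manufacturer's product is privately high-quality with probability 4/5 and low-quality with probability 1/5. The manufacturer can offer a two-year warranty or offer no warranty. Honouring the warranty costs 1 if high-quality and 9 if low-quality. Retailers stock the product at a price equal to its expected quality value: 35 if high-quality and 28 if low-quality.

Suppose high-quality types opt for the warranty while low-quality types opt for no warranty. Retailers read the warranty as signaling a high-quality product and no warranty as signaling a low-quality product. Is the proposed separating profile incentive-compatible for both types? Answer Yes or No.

Yes

Under these beliefs, the warranty earns price 35 and no warranty earns price 28.
high-quality: the warranty nets 35 − 1 = 34; no warranty nets 28. high-quality prefers the warranty.
low-quality: the warranty nets 35 − 9 = 26; no warranty nets 28. low-quality prefers no warranty.
Neither type deviates, so the separating profile is an equilibrium.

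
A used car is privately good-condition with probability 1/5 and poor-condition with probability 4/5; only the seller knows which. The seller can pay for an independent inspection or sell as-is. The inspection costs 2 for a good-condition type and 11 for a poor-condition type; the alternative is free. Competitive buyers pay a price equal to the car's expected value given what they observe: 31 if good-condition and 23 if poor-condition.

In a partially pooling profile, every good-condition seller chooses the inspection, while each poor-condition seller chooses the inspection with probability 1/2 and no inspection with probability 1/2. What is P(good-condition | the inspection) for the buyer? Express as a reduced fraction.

1/3

P(the inspection) = (1/5)·1 + (4/5)·(1/2) = 3/5.
By Bayes' rule, P(good-condition | the inspection) = (1/5) / (3/5) = 1/3.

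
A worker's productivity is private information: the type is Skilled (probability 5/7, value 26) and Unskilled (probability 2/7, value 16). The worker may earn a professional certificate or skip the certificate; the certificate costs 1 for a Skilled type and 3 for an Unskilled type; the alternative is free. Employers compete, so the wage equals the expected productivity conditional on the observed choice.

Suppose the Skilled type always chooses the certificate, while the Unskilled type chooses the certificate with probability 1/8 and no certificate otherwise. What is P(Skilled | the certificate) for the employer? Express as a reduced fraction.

20/21

P(the certificate) = (5/7)·1 + (2/7)·(1/8) = 3/4.
By Bayes' rule, P(Skilled | the certificate) = (5/7) / (3/4) = 20/21.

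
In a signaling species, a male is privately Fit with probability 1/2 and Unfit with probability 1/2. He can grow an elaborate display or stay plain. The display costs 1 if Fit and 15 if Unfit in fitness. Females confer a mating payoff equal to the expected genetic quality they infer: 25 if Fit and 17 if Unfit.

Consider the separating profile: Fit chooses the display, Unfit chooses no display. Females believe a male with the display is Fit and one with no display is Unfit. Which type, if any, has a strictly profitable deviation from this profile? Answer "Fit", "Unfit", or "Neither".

Neither

The display pays 25; no display pays 17.
Fit: assigned the display, nets 25 − 1 = 24; deviating to no display nets 17.
Unfit: assigned no display, nets 17; deviating to the display nets 25 − 15 = 10.
Both types strictly prefer their assigned action; no profitable deviation.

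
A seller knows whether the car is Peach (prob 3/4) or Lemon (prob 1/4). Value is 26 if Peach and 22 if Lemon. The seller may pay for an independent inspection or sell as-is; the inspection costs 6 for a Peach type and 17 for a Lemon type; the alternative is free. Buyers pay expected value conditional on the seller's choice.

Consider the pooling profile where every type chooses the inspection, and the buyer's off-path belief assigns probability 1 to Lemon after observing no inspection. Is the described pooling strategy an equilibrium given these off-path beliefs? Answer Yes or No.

On path, the buyer holds the prior and pays 3/4·26 + 1/4·22 = 25. Off path (no inspection), believing Lemon, it pays 22.
Peach: the inspection nets 25 − 6 = 19; no inspection nets 22. Peach would deviate.
Lemon: the inspection nets 25 − 17 = 8; no inspection nets 22. Lemon would deviate.
A type deviates, so pooling fails.

No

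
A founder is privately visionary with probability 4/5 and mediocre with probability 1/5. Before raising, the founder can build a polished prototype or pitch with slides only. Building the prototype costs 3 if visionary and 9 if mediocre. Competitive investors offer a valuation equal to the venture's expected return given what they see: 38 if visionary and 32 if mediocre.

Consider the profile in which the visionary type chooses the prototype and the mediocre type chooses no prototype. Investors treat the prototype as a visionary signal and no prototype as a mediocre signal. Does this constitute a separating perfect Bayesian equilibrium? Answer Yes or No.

Yes

Under these beliefs, the prototype earns valuation 38 and no prototype earns valuation 32.
visionary: the prototype nets 38 − 3 = 35; no prototype nets 32. visionary prefers the prototype.
mediocre: the prototype nets 38 − 9 = 29; no prototype nets 32. mediocre prefers no prototype.
Neither type deviates, so the separating profile is an equilibrium.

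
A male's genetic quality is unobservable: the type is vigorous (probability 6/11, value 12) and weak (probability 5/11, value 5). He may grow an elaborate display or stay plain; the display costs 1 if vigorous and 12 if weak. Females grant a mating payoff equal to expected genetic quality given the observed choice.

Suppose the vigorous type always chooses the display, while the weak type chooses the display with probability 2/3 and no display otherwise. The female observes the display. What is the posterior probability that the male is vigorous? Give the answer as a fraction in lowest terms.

P(the display) = (6/11)·1 + (5/11)·(2/3) = 28/33.
By Bayes' rule, P(vigorous | the display) = (6/11) / (28/33) = 9/14.

9/14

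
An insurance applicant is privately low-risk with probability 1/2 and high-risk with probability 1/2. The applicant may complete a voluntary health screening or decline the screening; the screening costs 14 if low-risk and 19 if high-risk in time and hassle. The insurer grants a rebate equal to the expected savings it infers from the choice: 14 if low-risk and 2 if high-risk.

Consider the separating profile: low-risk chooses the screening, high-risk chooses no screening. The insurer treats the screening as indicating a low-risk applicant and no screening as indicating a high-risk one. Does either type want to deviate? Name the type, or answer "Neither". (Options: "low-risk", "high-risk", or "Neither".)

low-risk

The screening pays 14; no screening pays 2.
low-risk: assigned the screening, nets 14 − 14 = 0; deviating to no screening nets 2.
high-risk: assigned no screening, nets 2; deviating to the screening nets 14 − 19 = -5.
The low-risk type gains 2 by deviating.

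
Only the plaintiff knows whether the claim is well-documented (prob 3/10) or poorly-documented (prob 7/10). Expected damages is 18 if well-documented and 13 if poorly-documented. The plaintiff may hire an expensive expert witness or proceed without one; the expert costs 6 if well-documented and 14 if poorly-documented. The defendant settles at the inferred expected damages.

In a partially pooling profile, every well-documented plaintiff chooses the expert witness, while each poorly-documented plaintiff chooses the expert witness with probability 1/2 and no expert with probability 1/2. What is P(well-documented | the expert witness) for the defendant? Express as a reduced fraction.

P(the expert witness) = (3/10)·1 + (7/10)·(1/2) = 13/20.
By Bayes' rule, P(well-documented | the expert witness) = (3/10) / (13/20) = 6/13.

6/13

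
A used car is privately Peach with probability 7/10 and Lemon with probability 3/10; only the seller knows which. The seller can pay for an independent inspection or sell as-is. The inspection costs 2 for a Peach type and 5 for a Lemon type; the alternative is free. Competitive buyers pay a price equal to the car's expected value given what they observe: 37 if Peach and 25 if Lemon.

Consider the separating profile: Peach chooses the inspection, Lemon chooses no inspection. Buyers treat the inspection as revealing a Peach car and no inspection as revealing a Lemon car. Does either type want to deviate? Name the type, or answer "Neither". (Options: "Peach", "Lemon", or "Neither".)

The inspection pays 37; no inspection pays 25.
Peach: assigned the inspection, nets 37 − 2 = 35; deviating to no inspection nets 25.
Lemon: assigned no inspection, nets 25; deviating to the inspection nets 37 − 5 = 32.
The Lemon type gains 7 by deviating.

Lemon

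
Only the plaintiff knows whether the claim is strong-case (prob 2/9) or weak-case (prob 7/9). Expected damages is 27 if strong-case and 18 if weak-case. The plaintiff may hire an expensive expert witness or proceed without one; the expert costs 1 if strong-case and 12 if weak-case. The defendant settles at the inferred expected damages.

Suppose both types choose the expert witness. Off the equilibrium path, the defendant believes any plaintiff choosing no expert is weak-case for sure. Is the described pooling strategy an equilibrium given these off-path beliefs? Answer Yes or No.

No

On path, the defendant holds the prior and pays 2/9·27 + 7/9·18 = 20. Off path (no expert), believing weak-case, it pays 18.
strong-case: the expert witness nets 20 − 1 = 19; no expert nets 18. strong-case stays.
weak-case: the expert witness nets 20 − 12 = 8; no expert nets 18. weak-case would deviate.
A type deviates, so pooling fails.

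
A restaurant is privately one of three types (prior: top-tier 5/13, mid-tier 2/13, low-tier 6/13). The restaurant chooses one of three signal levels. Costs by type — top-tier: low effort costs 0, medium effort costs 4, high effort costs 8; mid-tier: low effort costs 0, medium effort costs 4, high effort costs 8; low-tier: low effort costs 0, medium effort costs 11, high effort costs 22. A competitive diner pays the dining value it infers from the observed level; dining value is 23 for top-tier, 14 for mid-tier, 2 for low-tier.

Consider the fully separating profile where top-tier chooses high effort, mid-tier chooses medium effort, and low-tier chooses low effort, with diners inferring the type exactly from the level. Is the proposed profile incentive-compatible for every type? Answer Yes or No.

Separating price premiums: high effort → 23, medium effort → 14, low effort → 2.
top-tier (assigned high effort): low effort: 2 − 0 = 2; medium effort: 14 − 4 = 10; high effort: 23 − 8 = 15. top-tier stays.
mid-tier (assigned medium effort): low effort: 2 − 0 = 2; medium effort: 14 − 4 = 10; high effort: 23 − 8 = 15. mid-tier prefers high effort.
low-tier (assigned low effort): low effort: 2 − 0 = 2; medium effort: 14 − 11 = 3; high effort: 23 − 22 = 1. low-tier prefers medium effort.
At least one type deviates; the separating profile fails.

No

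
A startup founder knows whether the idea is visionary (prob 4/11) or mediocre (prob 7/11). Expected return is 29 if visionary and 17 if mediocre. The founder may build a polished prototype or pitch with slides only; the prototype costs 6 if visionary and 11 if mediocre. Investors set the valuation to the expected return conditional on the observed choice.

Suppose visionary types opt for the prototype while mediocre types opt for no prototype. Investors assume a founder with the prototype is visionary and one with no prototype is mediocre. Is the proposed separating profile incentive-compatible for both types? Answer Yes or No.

No

Under these beliefs, the prototype earns valuation 29 and no prototype earns valuation 17.
visionary: the prototype nets 29 − 6 = 23; no prototype nets 17. visionary prefers the prototype.
mediocre: the prototype nets 29 − 11 = 18; no prototype nets 17. mediocre would deviate to the prototype.
mediocre has a profitable deviation, so the profile is not an equilibrium.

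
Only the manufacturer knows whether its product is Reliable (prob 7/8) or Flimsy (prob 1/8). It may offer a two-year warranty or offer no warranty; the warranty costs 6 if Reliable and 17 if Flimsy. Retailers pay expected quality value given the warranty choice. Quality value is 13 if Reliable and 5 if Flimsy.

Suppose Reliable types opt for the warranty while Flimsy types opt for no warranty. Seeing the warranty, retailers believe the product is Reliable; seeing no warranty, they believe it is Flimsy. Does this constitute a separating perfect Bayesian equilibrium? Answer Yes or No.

Yes

Under these beliefs, the warranty earns price 13 and no warranty earns price 5.
Reliable: the warranty nets 13 − 6 = 7; no warranty nets 5. Reliable prefers the warranty.
Flimsy: the warranty nets 13 − 17 = -4; no warranty nets 5. Flimsy prefers no warranty.
Neither type deviates, so the separating profile is an equilibrium.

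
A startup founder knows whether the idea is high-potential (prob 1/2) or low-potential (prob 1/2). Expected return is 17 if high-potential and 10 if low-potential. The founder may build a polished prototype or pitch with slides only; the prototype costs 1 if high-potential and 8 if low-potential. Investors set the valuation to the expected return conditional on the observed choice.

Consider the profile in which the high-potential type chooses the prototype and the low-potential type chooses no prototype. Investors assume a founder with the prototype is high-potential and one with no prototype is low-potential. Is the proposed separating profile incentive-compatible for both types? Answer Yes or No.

Under these beliefs, the prototype earns valuation 17 and no prototype earns valuation 10.
high-potential: the prototype nets 17 − 1 = 16; no prototype nets 10. high-potential prefers the prototype.
low-potential: the prototype nets 17 − 8 = 9; no prototype nets 10. low-potential prefers no prototype.
Neither type deviates, so the separating profile is an equilibrium.

Yes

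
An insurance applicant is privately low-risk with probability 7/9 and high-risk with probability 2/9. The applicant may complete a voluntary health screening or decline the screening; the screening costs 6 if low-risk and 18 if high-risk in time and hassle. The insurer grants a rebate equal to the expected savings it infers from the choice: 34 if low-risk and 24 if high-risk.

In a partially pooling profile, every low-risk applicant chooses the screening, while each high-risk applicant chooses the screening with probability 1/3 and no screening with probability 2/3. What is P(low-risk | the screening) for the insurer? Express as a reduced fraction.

21/23

P(the screening) = (7/9)·1 + (2/9)·(1/3) = 23/27.
By Bayes' rule, P(low-risk | the screening) = (7/9) / (23/27) = 21/23.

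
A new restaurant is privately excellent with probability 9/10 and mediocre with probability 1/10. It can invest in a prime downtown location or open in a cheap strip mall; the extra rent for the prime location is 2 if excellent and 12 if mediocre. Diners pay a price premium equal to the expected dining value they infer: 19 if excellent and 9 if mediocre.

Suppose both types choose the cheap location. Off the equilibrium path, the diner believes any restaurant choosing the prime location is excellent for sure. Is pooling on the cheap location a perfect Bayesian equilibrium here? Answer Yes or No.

Yes

On path, the diner holds the prior and pays 9/10·19 + 1/10·9 = 18. Off path (the prime location), believing excellent, it pays 19.
excellent: the cheap location nets 18; the prime location nets 19 − 2 = 17. excellent stays.
mediocre: the cheap location nets 18; the prime location nets 19 − 12 = 7. mediocre stays.
No type deviates, so pooling is sustained.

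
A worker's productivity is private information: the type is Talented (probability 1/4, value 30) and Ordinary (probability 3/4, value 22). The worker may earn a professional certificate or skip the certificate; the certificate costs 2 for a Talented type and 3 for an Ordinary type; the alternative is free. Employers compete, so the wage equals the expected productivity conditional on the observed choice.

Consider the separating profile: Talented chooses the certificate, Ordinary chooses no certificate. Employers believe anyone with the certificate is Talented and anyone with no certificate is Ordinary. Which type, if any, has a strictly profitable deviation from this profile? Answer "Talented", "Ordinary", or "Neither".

Ordinary

The certificate pays 30; no certificate pays 22.
Talented: assigned the certificate, nets 30 − 2 = 28; deviating to no certificate nets 22.
Ordinary: assigned no certificate, nets 22; deviating to the certificate nets 30 − 3 = 27.
The Ordinary type gains 5 by deviating.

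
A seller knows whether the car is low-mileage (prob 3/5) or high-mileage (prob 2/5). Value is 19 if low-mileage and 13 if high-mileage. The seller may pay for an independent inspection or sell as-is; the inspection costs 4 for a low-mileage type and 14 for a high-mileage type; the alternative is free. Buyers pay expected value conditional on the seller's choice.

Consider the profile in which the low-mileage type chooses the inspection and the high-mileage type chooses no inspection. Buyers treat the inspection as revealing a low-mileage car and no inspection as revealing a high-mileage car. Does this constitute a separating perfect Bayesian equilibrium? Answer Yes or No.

Yes

Under these beliefs, the inspection earns price 19 and no inspection earns price 13.
low-mileage: the inspection nets 19 − 4 = 15; no inspection nets 13. low-mileage prefers the inspection.
high-mileage: the inspection nets 19 − 14 = 5; no inspection nets 13. high-mileage prefers no inspection.
Neither type deviates, so the separating profile is an equilibrium.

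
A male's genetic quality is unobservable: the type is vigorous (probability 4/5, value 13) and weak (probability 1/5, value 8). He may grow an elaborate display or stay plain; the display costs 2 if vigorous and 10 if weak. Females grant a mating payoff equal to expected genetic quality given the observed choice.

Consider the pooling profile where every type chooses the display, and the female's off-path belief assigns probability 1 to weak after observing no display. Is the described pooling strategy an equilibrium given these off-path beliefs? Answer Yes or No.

No

On path, the female holds the prior and pays 4/5·13 + 1/5·8 = 12. Off path (no display), believing weak, it pays 8.
vigorous: the display nets 12 − 2 = 10; no display nets 8. vigorous stays.
weak: the display nets 12 − 10 = 2; no display nets 8. weak would deviate.
A type deviates, so pooling fails.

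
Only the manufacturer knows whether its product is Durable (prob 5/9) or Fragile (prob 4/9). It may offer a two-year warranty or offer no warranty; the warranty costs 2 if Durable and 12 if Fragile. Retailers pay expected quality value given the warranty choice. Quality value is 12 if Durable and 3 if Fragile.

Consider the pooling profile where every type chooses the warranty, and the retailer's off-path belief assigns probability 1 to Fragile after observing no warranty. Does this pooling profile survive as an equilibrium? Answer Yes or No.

On path, the retailer holds the prior and pays 5/9·12 + 4/9·3 = 8. Off path (no warranty), believing Fragile, it pays 3.
Durable: the warranty nets 8 − 2 = 6; no warranty nets 3. Durable stays.
Fragile: the warranty nets 8 − 12 = -4; no warranty nets 3. Fragile would deviate.
A type deviates, so pooling fails.

No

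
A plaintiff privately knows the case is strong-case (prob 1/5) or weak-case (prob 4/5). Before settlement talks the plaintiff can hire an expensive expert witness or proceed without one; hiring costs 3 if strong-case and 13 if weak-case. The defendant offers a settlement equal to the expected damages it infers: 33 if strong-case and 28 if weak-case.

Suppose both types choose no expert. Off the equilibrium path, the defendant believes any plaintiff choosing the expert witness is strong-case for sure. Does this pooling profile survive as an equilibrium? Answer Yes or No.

On path, the defendant holds the prior and pays 1/5·33 + 4/5·28 = 29. Off path (the expert witness), believing strong-case, it pays 33.
strong-case: no expert nets 29; the expert witness nets 33 − 3 = 30. strong-case would deviate.
weak-case: no expert nets 29; the expert witness nets 33 − 13 = 20. weak-case stays.
A type deviates, so pooling fails.

No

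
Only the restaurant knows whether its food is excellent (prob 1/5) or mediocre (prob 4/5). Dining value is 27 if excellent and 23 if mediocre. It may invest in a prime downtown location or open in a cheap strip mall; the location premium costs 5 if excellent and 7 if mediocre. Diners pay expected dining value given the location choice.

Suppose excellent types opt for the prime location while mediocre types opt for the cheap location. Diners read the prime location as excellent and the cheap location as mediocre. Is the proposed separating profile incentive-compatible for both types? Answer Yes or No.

Under these beliefs, the prime location earns price premium 27 and the cheap location earns price premium 23.
excellent: the prime location nets 27 − 5 = 22; the cheap location nets 23. excellent would deviate to the cheap location.
mediocre: the prime location nets 27 − 7 = 20; the cheap location nets 23. mediocre prefers the cheap location.
excellent has a profitable deviation, so the profile is not an equilibrium.

No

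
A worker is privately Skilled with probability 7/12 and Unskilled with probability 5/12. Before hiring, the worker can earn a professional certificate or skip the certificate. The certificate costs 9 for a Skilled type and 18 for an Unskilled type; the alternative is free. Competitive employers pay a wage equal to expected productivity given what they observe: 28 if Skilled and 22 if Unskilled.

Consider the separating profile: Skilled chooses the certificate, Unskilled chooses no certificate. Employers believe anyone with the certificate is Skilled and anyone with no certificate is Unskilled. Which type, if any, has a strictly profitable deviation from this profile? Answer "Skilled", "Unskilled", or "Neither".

Skilled

The certificate pays 28; no certificate pays 22.
Skilled: assigned the certificate, nets 28 − 9 = 19; deviating to no certificate nets 22.
Unskilled: assigned no certificate, nets 22; deviating to the certificate nets 28 − 18 = 10.
The Skilled type gains 3 by deviating.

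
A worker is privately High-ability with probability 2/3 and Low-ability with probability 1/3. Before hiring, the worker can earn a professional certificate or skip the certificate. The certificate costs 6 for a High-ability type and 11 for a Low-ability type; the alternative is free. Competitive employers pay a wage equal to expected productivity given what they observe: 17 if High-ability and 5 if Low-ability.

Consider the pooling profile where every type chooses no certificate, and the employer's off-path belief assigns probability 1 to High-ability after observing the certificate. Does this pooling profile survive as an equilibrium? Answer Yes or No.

Yes

On path, the employer holds the prior and pays 2/3·17 + 1/3·5 = 13. Off path (the certificate), believing High-ability, it pays 17.
High-ability: no certificate nets 13; the certificate nets 17 − 6 = 11. High-ability stays.
Low-ability: no certificate nets 13; the certificate nets 17 − 11 = 6. Low-ability stays.
No type deviates, so pooling is sustained.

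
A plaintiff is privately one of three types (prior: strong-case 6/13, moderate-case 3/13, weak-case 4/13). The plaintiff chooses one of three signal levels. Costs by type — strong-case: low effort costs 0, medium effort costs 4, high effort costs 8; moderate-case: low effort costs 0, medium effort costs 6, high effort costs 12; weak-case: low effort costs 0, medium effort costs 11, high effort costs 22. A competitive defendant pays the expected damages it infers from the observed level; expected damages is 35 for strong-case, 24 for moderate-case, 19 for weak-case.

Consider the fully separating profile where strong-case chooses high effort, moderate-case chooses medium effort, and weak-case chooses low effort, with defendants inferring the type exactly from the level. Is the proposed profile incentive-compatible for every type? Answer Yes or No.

No

Separating settlements: high effort → 35, medium effort → 24, low effort → 19.
strong-case (assigned high effort): low effort: 19 − 0 = 19; medium effort: 24 − 4 = 20; high effort: 35 − 8 = 27. strong-case stays.
moderate-case (assigned medium effort): low effort: 19 − 0 = 19; medium effort: 24 − 6 = 18; high effort: 35 − 12 = 23. moderate-case prefers high effort.
weak-case (assigned low effort): low effort: 19 − 0 = 19; medium effort: 24 − 11 = 13; high effort: 35 − 22 = 13. weak-case stays.
At least one type deviates; the separating profile fails.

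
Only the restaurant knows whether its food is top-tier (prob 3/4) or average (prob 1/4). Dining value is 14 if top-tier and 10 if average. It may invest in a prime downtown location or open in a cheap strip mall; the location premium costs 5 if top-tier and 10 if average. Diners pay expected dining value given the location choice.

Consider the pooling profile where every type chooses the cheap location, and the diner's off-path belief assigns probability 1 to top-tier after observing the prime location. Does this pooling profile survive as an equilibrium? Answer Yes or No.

Yes

On path, the diner holds the prior and pays 3/4·14 + 1/4·10 = 13. Off path (the prime location), believing top-tier, it pays 14.
top-tier: the cheap location nets 13; the prime location nets 14 − 5 = 9. top-tier stays.
average: the cheap location nets 13; the prime location nets 14 − 10 = 4. average stays.
No type deviates, so pooling is sustained.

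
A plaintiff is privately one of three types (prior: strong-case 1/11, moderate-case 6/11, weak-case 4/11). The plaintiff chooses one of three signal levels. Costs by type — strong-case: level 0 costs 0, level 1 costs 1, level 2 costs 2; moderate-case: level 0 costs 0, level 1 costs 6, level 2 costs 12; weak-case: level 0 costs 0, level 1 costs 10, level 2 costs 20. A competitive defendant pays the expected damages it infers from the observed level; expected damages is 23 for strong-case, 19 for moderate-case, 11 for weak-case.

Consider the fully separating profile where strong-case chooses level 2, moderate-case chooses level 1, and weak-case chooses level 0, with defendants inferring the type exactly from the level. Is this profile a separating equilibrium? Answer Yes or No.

Separating settlements: level 2 → 23, level 1 → 19, level 0 → 11.
strong-case (assigned level 2): level 0: 11 − 0 = 11; level 1: 19 − 1 = 18; level 2: 23 − 2 = 21. strong-case stays.
moderate-case (assigned level 1): level 0: 11 − 0 = 11; level 1: 19 − 6 = 13; level 2: 23 − 12 = 11. moderate-case stays.
weak-case (assigned level 0): level 0: 11 − 0 = 11; level 1: 19 − 10 = 9; level 2: 23 − 20 = 3. weak-case stays.
Every type prefers its assigned level; separation holds.

Yes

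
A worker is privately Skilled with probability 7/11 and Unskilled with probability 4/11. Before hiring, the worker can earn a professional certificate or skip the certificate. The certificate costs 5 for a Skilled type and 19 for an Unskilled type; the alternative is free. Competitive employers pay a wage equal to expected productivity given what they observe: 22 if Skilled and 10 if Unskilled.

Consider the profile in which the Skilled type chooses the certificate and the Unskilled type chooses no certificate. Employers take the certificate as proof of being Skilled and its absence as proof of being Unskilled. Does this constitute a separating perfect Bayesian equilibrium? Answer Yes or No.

Under these beliefs, the certificate earns wage 22 and no certificate earns wage 10.
Skilled: the certificate nets 22 − 5 = 17; no certificate nets 10. Skilled prefers the certificate.
Unskilled: the certificate nets 22 − 19 = 3; no certificate nets 10. Unskilled prefers no certificate.
Neither type deviates, so the separating profile is an equilibrium.

Yes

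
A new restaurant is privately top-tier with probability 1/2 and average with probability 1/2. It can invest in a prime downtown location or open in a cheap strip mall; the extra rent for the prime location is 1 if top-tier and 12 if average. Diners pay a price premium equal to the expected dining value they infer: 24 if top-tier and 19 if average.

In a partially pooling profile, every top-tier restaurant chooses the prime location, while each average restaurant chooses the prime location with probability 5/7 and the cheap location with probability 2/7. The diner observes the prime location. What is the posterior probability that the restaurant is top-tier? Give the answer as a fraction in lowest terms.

P(the prime location) = (1/2)·1 + (1/2)·(5/7) = 6/7.
By Bayes' rule, P(top-tier | the prime location) = (1/2) / (6/7) = 7/12.

7/12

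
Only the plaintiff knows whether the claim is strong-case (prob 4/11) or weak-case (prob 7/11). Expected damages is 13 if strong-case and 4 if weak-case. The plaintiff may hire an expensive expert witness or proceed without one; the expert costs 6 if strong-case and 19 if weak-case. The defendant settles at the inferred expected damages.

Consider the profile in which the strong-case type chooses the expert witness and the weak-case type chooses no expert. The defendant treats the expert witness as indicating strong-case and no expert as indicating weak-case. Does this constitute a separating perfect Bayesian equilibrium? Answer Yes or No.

Yes

Under these beliefs, the expert witness earns settlement 13 and no expert earns settlement 4.
strong-case: the expert witness nets 13 − 6 = 7; no expert nets 4. strong-case prefers the expert witness.
weak-case: the expert witness nets 13 − 19 = -6; no expert nets 4. weak-case prefers no expert.
Neither type deviates, so the separating profile is an equilibrium.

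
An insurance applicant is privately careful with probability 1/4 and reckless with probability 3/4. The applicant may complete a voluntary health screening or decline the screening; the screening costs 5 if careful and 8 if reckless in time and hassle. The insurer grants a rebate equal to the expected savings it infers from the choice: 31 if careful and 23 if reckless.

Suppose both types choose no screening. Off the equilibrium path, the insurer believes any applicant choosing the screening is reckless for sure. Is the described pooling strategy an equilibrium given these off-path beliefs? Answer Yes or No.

On path, the insurer holds the prior and pays 1/4·31 + 3/4·23 = 25. Off path (the screening), believing reckless, it pays 23.
careful: no screening nets 25; the screening nets 23 − 5 = 18. careful stays.
reckless: no screening nets 25; the screening nets 23 − 8 = 15. reckless stays.
No type deviates, so pooling is sustained.

Yes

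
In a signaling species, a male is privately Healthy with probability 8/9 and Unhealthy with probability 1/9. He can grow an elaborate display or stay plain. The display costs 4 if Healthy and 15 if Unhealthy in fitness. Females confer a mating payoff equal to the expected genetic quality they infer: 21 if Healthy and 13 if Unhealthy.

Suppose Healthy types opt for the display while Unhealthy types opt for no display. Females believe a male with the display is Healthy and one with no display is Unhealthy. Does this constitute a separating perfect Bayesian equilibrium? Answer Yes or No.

Yes

Under these beliefs, the display earns mating payoff 21 and no display earns mating payoff 13.
Healthy: the display nets 21 − 4 = 17; no display nets 13. Healthy prefers the display.
Unhealthy: the display nets 21 − 15 = 6; no display nets 13. Unhealthy prefers no display.
Neither type deviates, so the separating profile is an equilibrium.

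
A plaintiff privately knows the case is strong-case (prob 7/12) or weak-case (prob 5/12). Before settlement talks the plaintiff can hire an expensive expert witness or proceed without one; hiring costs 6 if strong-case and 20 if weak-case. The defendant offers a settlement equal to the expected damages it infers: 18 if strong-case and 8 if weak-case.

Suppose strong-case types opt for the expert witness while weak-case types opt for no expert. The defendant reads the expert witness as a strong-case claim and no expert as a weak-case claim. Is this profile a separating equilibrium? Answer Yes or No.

Under these beliefs, the expert witness earns settlement 18 and no expert earns settlement 8.
strong-case: the expert witness nets 18 − 6 = 12; no expert nets 8. strong-case prefers the expert witness.
weak-case: the expert witness nets 18 − 20 = -2; no expert nets 8. weak-case prefers no expert.
Neither type deviates, so the separating profile is an equilibrium.

Yes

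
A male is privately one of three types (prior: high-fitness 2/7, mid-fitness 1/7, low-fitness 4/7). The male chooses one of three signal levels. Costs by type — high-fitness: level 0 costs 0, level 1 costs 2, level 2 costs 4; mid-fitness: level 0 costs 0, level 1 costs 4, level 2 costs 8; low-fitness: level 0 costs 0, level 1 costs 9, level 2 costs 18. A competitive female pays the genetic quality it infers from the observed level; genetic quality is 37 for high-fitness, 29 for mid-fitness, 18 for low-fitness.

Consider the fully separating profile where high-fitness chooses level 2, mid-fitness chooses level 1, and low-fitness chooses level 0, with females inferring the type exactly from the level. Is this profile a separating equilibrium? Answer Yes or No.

Separating mating payoffs: level 2 → 37, level 1 → 29, level 0 → 18.
high-fitness (assigned level 2): level 0: 18 − 0 = 18; level 1: 29 − 2 = 27; level 2: 37 − 4 = 33. high-fitness stays.
mid-fitness (assigned level 1): level 0: 18 − 0 = 18; level 1: 29 − 4 = 25; level 2: 37 − 8 = 29. mid-fitness prefers level 2.
low-fitness (assigned level 0): level 0: 18 − 0 = 18; level 1: 29 − 9 = 20; level 2: 37 − 18 = 19. low-fitness prefers level 1.
At least one type deviates; the separating profile fails.

No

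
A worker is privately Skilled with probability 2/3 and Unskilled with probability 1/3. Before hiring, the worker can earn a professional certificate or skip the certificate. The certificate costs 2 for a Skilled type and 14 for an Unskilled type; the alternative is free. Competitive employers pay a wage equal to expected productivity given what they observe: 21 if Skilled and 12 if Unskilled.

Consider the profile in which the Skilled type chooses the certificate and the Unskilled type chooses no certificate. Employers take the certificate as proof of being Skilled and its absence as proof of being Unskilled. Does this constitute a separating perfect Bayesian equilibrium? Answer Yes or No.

Yes

Under these beliefs, the certificate earns wage 21 and no certificate earns wage 12.
Skilled: the certificate nets 21 − 2 = 19; no certificate nets 12. Skilled prefers the certificate.
Unskilled: the certificate nets 21 − 14 = 7; no certificate nets 12. Unskilled prefers no certificate.
Neither type deviates, so the separating profile is an equilibrium.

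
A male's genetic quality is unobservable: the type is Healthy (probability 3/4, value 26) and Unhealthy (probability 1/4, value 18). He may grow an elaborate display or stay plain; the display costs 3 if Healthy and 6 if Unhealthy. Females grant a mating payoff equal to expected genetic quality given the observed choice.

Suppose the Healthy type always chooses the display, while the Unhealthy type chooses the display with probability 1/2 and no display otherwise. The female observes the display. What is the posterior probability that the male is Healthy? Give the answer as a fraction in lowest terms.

P(the display) = (3/4)·1 + (1/4)·(1/2) = 7/8.
By Bayes' rule, P(Healthy | the display) = (3/4) / (7/8) = 6/7.

6/7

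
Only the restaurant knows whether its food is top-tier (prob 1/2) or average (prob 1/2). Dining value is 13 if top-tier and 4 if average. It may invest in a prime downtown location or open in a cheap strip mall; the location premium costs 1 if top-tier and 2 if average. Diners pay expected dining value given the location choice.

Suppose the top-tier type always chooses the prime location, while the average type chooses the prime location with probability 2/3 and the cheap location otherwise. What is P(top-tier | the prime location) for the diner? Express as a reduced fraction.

3/5

P(the prime location) = (1/2)·1 + (1/2)·(2/3) = 5/6.
By Bayes' rule, P(top-tier | the prime location) = (1/2) / (5/6) = 3/5.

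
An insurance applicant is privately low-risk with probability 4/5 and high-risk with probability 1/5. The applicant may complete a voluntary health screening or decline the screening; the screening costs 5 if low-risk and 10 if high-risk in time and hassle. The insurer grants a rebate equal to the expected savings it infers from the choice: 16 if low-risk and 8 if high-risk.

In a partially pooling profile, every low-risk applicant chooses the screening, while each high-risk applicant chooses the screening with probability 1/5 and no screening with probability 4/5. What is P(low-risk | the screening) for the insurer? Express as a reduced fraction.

P(the screening) = (4/5)·1 + (1/5)·(1/5) = 21/25.
By Bayes' rule, P(low-risk | the screening) = (4/5) / (21/25) = 20/21.

20/21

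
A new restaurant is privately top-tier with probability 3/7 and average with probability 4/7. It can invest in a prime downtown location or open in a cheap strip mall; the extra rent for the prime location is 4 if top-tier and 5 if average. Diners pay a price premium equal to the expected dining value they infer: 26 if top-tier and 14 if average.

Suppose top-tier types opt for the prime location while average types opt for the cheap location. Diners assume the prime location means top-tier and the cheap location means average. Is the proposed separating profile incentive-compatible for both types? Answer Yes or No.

Under these beliefs, the prime location earns price premium 26 and the cheap location earns price premium 14.
top-tier: the prime location nets 26 − 4 = 22; the cheap location nets 14. top-tier prefers the prime location.
average: the prime location nets 26 − 5 = 21; the cheap location nets 14. average would deviate to the prime location.
average has a profitable deviation, so the profile is not an equilibrium.

No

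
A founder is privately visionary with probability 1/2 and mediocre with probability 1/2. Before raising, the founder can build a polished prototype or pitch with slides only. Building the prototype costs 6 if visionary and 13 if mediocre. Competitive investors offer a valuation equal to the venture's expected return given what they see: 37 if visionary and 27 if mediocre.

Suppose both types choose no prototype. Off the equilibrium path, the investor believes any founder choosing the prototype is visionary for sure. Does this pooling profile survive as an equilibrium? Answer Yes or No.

Yes

On path, the investor holds the prior and pays 1/2·37 + 1/2·27 = 32. Off path (the prototype), believing visionary, it pays 37.
visionary: no prototype nets 32; the prototype nets 37 − 6 = 31. visionary stays.
mediocre: no prototype nets 32; the prototype nets 37 − 13 = 24. mediocre stays.
No type deviates, so pooling is sustained.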